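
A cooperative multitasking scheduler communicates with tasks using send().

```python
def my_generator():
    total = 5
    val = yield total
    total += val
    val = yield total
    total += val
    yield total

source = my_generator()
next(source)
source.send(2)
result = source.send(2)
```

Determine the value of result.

Step 1: next() -> yield total=5.
Step 2: send(2) -> val=2, total = 5+2 = 7, yield 7.
Step 3: send(2) -> val=2, total = 7+2 = 9, yield 9.
Therefore result = 9.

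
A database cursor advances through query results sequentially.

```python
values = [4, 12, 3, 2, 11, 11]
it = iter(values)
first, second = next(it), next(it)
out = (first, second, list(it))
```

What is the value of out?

Step 1: Create iterator over [4, 12, 3, 2, 11, 11].
Step 2: first = 4, second = 12.
Step 3: Remaining elements: [3, 2, 11, 11].
Therefore out = (4, 12, [3, 2, 11, 11]).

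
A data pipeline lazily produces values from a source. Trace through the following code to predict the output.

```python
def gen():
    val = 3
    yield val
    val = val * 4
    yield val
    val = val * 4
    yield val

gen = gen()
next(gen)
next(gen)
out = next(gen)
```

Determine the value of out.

Step 1: Trace through generator execution:
  Yield 1: val starts at 3, yield 3
  Yield 2: val = 3 * 4 = 12, yield 12
  Yield 3: val = 12 * 4 = 48, yield 48
Step 2: First next() gets 3, second next() gets the second value, third next() yields 48.
Therefore out = 48.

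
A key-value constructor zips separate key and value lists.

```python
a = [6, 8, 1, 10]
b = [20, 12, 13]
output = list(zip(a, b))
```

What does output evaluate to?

Step 1: zip stops at shortest (len(a)=4, len(b)=3):
  Index 0: (6, 20)
  Index 1: (8, 12)
  Index 2: (1, 13)
Step 2: Last element of a (10) has no pair, dropped.
Therefore output = [(6, 20), (8, 12), (1, 13)].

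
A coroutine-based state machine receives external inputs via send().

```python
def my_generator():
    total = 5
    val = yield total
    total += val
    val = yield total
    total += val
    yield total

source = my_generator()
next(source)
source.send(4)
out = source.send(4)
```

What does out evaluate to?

Step 1: next() -> yield total=5.
Step 2: send(4) -> val=4, total = 5+4 = 9, yield 9.
Step 3: send(4) -> val=4, total = 9+4 = 13, yield 13.
Therefore out = 13.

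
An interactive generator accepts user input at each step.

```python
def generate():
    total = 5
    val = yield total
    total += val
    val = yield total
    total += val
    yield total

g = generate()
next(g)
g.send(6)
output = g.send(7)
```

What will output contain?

Step 1: next() -> yield total=5.
Step 2: send(6) -> val=6, total = 5+6 = 11, yield 11.
Step 3: send(7) -> val=7, total = 11+7 = 18, yield 18.
Therefore output = 18.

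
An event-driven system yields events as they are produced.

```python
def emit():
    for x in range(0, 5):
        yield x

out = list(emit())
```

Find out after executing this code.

Step 1: The generator yields each value from range(0, 5).
Step 2: list() consumes all yields: [0, 1, 2, 3, 4].
Therefore out = [0, 1, 2, 3, 4].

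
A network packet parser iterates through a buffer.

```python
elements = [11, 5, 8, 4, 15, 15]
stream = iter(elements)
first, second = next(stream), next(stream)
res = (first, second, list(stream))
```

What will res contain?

Step 1: Create iterator over [11, 5, 8, 4, 15, 15].
Step 2: first = 11, second = 5.
Step 3: Remaining elements: [8, 4, 15, 15].
Therefore res = (11, 5, [8, 4, 15, 15]).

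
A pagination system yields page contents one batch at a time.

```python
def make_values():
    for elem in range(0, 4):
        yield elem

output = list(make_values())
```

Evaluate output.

Step 1: The generator yields each value from range(0, 4).
Step 2: list() consumes all yields: [0, 1, 2, 3].
Therefore output = [0, 1, 2, 3].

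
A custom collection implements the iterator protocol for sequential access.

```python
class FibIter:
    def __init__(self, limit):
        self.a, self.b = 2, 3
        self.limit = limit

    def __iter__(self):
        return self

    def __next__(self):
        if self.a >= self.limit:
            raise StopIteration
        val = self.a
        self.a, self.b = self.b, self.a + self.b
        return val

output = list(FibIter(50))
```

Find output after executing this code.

Step 1: Fibonacci-like sequence (a=2, b=3) until >= 50:
  Yield 2, then a,b = 3,5
  Yield 3, then a,b = 5,8
  Yield 5, then a,b = 8,13
  Yield 8, then a,b = 13,21
  Yield 13, then a,b = 21,34
  Yield 21, then a,b = 34,55
  Yield 34, then a,b = 55,89
Step 2: 55 >= 50, stop.
Therefore output = [2, 3, 5, 8, 13, 21, 34].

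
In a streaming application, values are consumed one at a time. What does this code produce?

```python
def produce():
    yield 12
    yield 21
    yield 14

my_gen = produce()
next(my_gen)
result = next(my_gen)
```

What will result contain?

Step 1: produce() creates a generator.
Step 2: next(my_gen) yields 12 (consumed and discarded).
Step 3: next(my_gen) yields 21, assigned to result.
Therefore result = 21.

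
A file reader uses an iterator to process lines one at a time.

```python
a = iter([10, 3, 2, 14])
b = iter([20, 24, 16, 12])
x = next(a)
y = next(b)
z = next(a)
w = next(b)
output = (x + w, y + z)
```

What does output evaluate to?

Step 1: a iterates [10, 3, 2, 14], b iterates [20, 24, 16, 12].
Step 2: x = next(a) = 10, y = next(b) = 20.
Step 3: z = next(a) = 3, w = next(b) = 24.
Step 4: output = (10 + 24, 20 + 3) = (34, 23).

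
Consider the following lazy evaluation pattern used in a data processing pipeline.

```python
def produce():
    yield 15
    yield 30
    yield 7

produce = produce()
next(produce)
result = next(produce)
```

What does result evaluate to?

Step 1: produce() creates a generator.
Step 2: next(produce) yields 15 (consumed and discarded).
Step 3: next(produce) yields 30, assigned to result.
Therefore result = 30.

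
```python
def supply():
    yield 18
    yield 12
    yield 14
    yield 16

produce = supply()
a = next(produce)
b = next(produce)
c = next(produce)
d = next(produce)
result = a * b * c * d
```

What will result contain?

Step 1: Create generator and consume all values:
  a = next(produce) = 18
  b = next(produce) = 12
  c = next(produce) = 14
  d = next(produce) = 16
Step 2: result = 18 * 12 * 14 * 16 = 48384.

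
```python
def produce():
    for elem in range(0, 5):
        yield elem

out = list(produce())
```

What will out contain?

Step 1: The generator yields each value from range(0, 5).
Step 2: list() consumes all yields: [0, 1, 2, 3, 4].
Therefore out = [0, 1, 2, 3, 4].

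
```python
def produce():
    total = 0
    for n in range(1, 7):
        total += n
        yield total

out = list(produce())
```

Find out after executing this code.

Step 1: Generator accumulates running sum:
  n=1: total = 1, yield 1
  n=2: total = 3, yield 3
  n=3: total = 6, yield 6
  n=4: total = 10, yield 10
  n=5: total = 15, yield 15
  n=6: total = 21, yield 21
Therefore out = [1, 3, 6, 10, 15, 21].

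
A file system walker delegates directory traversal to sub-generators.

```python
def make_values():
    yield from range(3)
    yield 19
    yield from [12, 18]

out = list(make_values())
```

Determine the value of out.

Step 1: Trace yields in order:
  yield 0
  yield 1
  yield 2
  yield 19
  yield 12
  yield 18
Therefore out = [0, 1, 2, 19, 12, 18].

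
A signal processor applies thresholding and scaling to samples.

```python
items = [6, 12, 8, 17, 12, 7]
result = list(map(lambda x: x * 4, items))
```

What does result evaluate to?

Step 1: Apply lambda x: x * 4 to each element:
  6 -> 24
  12 -> 48
  8 -> 32
  17 -> 68
  12 -> 48
  7 -> 28
Therefore result = [24, 48, 32, 68, 48, 28].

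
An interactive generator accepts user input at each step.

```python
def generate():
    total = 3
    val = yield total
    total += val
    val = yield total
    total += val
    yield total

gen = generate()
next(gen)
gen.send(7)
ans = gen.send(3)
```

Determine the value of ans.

Step 1: next() -> yield total=3.
Step 2: send(7) -> val=7, total = 3+7 = 10, yield 10.
Step 3: send(3) -> val=3, total = 10+3 = 13, yield 13.
Therefore ans = 13.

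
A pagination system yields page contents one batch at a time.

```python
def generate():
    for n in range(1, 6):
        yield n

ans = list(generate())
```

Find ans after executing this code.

Step 1: The generator yields each value from range(1, 6).
Step 2: list() consumes all yields: [1, 2, 3, 4, 5].
Therefore ans = [1, 2, 3, 4, 5].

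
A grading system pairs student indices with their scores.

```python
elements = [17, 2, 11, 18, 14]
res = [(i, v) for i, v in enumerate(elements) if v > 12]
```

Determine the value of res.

Step 1: Filter enumerate([17, 2, 11, 18, 14]) keeping v > 12:
  (0, 17): 17 > 12, included
  (1, 2): 2 <= 12, excluded
  (2, 11): 11 <= 12, excluded
  (3, 18): 18 > 12, included
  (4, 14): 14 > 12, included
Therefore res = [(0, 17), (3, 18), (4, 14)].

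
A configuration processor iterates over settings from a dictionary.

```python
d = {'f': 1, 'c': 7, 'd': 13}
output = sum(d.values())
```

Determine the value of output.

Step 1: d.values() = [1, 7, 13].
Step 2: sum = 21.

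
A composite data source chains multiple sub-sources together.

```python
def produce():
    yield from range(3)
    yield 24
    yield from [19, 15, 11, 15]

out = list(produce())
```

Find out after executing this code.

Step 1: Trace yields in order:
  yield 0
  yield 1
  yield 2
  yield 24
  yield 19
  yield 15
  yield 11
  yield 15
Therefore out = [0, 1, 2, 24, 19, 15, 11, 15].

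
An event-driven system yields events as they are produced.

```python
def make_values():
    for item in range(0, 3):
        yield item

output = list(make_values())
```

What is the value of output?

Step 1: The generator yields each value from range(0, 3).
Step 2: list() consumes all yields: [0, 1, 2].
Therefore output = [0, 1, 2].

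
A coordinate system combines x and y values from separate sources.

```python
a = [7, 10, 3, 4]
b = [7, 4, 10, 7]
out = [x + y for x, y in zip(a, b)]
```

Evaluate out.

Step 1: Add corresponding elements:
  7 + 7 = 14
  10 + 4 = 14
  3 + 10 = 13
  4 + 7 = 11
Therefore out = [14, 14, 13, 11].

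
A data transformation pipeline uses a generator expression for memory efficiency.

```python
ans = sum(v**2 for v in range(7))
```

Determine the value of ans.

Step 1: Compute v**2 for each v in range(7):
  v=0: 0**2 = 0
  v=1: 1**2 = 1
  v=2: 2**2 = 4
  v=3: 3**2 = 9
  v=4: 4**2 = 16
  v=5: 5**2 = 25
  v=6: 6**2 = 36
Step 2: sum = 0 + 1 + 4 + 9 + 16 + 25 + 36 = 91.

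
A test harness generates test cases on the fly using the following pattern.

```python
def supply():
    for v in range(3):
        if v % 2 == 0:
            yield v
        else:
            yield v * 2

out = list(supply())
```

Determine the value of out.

Step 1: For each v in range(3), yield v if even, else v*2:
  v=0 (even): yield 0
  v=1 (odd): yield 1*2 = 2
  v=2 (even): yield 2
Therefore out = [0, 2, 2].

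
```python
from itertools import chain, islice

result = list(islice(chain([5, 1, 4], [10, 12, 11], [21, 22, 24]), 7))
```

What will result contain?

Step 1: chain([5, 1, 4], [10, 12, 11], [21, 22, 24]) = [5, 1, 4, 10, 12, 11, 21, 22, 24].
Step 2: islice takes first 7 elements: [5, 1, 4, 10, 12, 11, 21].
Therefore result = [5, 1, 4, 10, 12, 11, 21].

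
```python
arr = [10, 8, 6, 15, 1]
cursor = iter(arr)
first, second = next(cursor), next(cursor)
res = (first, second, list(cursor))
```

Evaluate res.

Step 1: Create iterator over [10, 8, 6, 15, 1].
Step 2: first = 10, second = 8.
Step 3: Remaining elements: [6, 15, 1].
Therefore res = (10, 8, [6, 15, 1]).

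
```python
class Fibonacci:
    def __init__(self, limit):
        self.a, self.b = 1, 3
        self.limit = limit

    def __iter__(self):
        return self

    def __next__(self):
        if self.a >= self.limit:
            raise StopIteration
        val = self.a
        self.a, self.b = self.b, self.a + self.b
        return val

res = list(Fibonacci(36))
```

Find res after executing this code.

Step 1: Fibonacci-like sequence (a=1, b=3) until >= 36:
  Yield 1, then a,b = 3,4
  Yield 3, then a,b = 4,7
  Yield 4, then a,b = 7,11
  Yield 7, then a,b = 11,18
  Yield 11, then a,b = 18,29
  Yield 18, then a,b = 29,47
  Yield 29, then a,b = 47,76
Step 2: 47 >= 36, stop.
Therefore res = [1, 3, 4, 7, 11, 18, 29].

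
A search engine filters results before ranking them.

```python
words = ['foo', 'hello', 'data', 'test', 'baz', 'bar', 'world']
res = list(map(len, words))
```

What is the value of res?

Step 1: Map len() to each word:
  'foo' -> 3
  'hello' -> 5
  'data' -> 4
  'test' -> 4
  'baz' -> 3
  'bar' -> 3
  'world' -> 5
Therefore res = [3, 5, 4, 4, 3, 3, 5].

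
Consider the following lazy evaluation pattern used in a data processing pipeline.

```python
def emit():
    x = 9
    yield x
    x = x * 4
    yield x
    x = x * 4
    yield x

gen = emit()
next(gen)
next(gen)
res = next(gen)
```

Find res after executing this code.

Step 1: Trace through generator execution:
  Yield 1: x starts at 9, yield 9
  Yield 2: x = 9 * 4 = 36, yield 36
  Yield 3: x = 36 * 4 = 144, yield 144
Step 2: First next() gets 9, second next() gets the second value, third next() yields 144.
Therefore res = 144.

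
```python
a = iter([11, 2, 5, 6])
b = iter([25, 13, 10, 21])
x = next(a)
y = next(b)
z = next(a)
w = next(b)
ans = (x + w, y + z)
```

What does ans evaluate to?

Step 1: a iterates [11, 2, 5, 6], b iterates [25, 13, 10, 21].
Step 2: x = next(a) = 11, y = next(b) = 25.
Step 3: z = next(a) = 2, w = next(b) = 13.
Step 4: ans = (11 + 13, 25 + 2) = (24, 27).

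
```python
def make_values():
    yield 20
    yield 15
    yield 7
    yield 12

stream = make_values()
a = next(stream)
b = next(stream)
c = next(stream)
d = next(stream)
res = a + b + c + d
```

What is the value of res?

Step 1: Create generator and consume all values:
  a = next(stream) = 20
  b = next(stream) = 15
  c = next(stream) = 7
  d = next(stream) = 12
Step 2: res = 20 + 15 + 7 + 12 = 54.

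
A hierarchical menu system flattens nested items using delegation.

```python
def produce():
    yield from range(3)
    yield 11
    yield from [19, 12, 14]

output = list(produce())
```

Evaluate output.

Step 1: Trace yields in order:
  yield 0
  yield 1
  yield 2
  yield 11
  yield 19
  yield 12
  yield 14
Therefore output = [0, 1, 2, 11, 19, 12, 14].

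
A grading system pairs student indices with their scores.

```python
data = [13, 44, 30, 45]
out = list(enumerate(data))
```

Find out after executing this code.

Step 1: enumerate pairs each element with its index:
  (0, 13)
  (1, 44)
  (2, 30)
  (3, 45)
Therefore out = [(0, 13), (1, 44), (2, 30), (3, 45)].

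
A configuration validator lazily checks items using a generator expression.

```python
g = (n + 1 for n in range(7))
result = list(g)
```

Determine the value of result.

Step 1: For each n in range(7), compute n+1:
  n=0: 0+1 = 1
  n=1: 1+1 = 2
  n=2: 2+1 = 3
  n=3: 3+1 = 4
  n=4: 4+1 = 5
  n=5: 5+1 = 6
  n=6: 6+1 = 7
Therefore result = [1, 2, 3, 4, 5, 6, 7].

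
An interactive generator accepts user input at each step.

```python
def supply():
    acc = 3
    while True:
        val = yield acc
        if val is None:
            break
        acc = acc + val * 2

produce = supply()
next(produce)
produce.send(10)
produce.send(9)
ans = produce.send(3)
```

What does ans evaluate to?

Step 1: next() -> yield acc=3.
Step 2: send(10) -> val=10, acc = 3 + 10*2 = 23, yield 23.
Step 3: send(9) -> val=9, acc = 23 + 9*2 = 41, yield 41.
Step 4: send(3) -> val=3, acc = 41 + 3*2 = 47, yield 47.
Therefore ans = 47.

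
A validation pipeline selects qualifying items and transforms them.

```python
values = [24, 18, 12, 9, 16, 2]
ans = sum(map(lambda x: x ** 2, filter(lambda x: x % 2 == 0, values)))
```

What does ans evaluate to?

Step 1: Filter even numbers from [24, 18, 12, 9, 16, 2]: [24, 18, 12, 16, 2]
Step 2: Square each: [576, 324, 144, 256, 4]
Step 3: Sum = 1304.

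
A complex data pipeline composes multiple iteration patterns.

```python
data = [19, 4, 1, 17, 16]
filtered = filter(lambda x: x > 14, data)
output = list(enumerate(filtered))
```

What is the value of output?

Step 1: Filter [19, 4, 1, 17, 16] for > 14: [19, 17, 16].
Step 2: enumerate re-indexes from 0: [(0, 19), (1, 17), (2, 16)].
Therefore output = [(0, 19), (1, 17), (2, 16)].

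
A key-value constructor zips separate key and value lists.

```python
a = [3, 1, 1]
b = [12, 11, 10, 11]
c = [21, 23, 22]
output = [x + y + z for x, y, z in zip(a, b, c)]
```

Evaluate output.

Step 1: zip three lists (truncates to shortest, len=3):
  3 + 12 + 21 = 36
  1 + 11 + 23 = 35
  1 + 10 + 22 = 33
Therefore output = [36, 35, 33].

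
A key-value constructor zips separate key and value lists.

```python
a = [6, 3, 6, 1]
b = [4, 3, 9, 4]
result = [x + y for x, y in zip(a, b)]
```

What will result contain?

Step 1: Add corresponding elements:
  6 + 4 = 10
  3 + 3 = 6
  6 + 9 = 15
  1 + 4 = 5
Therefore result = [10, 6, 15, 5].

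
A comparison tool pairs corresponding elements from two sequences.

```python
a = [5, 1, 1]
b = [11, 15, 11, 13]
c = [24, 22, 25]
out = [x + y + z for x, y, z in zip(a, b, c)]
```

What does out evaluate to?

Step 1: zip three lists (truncates to shortest, len=3):
  5 + 11 + 24 = 40
  1 + 15 + 22 = 38
  1 + 11 + 25 = 37
Therefore out = [40, 38, 37].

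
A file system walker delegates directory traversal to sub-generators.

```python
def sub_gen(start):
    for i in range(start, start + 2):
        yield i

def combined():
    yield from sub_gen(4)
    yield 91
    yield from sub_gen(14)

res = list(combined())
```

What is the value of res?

Step 1: combined() delegates to sub_gen(4):
  yield 4
  yield 5
Step 2: yield 91
Step 3: Delegates to sub_gen(14):
  yield 14
  yield 15
Therefore res = [4, 5, 91, 14, 15].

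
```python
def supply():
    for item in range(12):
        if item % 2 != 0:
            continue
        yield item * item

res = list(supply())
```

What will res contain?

Step 1: Only yield item**2 when item is divisible by 2:
  item=0: 0 % 2 == 0, yield 0**2 = 0
  item=2: 2 % 2 == 0, yield 2**2 = 4
  item=4: 4 % 2 == 0, yield 4**2 = 16
  item=6: 6 % 2 == 0, yield 6**2 = 36
  item=8: 8 % 2 == 0, yield 8**2 = 64
  item=10: 10 % 2 == 0, yield 10**2 = 100
Therefore res = [0, 4, 16, 36, 64, 100].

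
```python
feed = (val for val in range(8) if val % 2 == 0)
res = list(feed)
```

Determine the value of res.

Step 1: Filter range(8) keeping only even values:
  val=0: even, included
  val=1: odd, excluded
  val=2: even, included
  val=3: odd, excluded
  val=4: even, included
  val=5: odd, excluded
  val=6: even, included
  val=7: odd, excluded
Therefore res = [0, 2, 4, 6].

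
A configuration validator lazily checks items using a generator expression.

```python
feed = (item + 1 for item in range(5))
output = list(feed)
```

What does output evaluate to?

Step 1: For each item in range(5), compute item+1:
  item=0: 0+1 = 1
  item=1: 1+1 = 2
  item=2: 2+1 = 3
  item=3: 3+1 = 4
  item=4: 4+1 = 5
Therefore output = [1, 2, 3, 4, 5].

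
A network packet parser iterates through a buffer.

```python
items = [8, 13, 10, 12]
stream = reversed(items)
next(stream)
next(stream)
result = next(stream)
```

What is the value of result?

Step 1: reversed([8, 13, 10, 12]) gives iterator: [12, 10, 13, 8].
Step 2: First next() = 12, second next() = 10.
Step 3: Third next() = 13.
Therefore result = 13.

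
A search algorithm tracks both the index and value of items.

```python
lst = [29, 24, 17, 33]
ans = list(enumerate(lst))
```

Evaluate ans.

Step 1: enumerate pairs each element with its index:
  (0, 29)
  (1, 24)
  (2, 17)
  (3, 33)
Therefore ans = [(0, 29), (1, 24), (2, 17), (3, 33)].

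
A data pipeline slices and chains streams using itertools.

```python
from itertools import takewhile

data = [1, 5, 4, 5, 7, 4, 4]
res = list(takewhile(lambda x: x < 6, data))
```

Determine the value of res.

Step 1: takewhile stops at first element >= 6:
  1 < 6: take
  5 < 6: take
  4 < 6: take
  5 < 6: take
  7 >= 6: stop
Therefore res = [1, 5, 4, 5].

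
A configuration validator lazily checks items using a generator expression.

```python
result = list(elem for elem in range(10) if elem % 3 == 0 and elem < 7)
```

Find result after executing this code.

Step 1: Filter range(10) where elem % 3 == 0 and elem < 7:
  elem=0: both conditions met, included
  elem=1: excluded (1 % 3 != 0)
  elem=2: excluded (2 % 3 != 0)
  elem=3: both conditions met, included
  elem=4: excluded (4 % 3 != 0)
  elem=5: excluded (5 % 3 != 0)
  elem=6: both conditions met, included
  elem=7: excluded (7 % 3 != 0, 7 >= 7)
  elem=8: excluded (8 % 3 != 0, 8 >= 7)
  elem=9: excluded (9 >= 7)
Therefore result = [0, 3, 6].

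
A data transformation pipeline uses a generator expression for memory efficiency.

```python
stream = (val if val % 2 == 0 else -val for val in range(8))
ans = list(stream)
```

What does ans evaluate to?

Step 1: For each val in range(8), yield val if even, else -val:
  val=0: even, yield 0
  val=1: odd, yield -1
  val=2: even, yield 2
  val=3: odd, yield -3
  val=4: even, yield 4
  val=5: odd, yield -5
  val=6: even, yield 6
  val=7: odd, yield -7
Therefore ans = [0, -1, 2, -3, 4, -5, 6, -7].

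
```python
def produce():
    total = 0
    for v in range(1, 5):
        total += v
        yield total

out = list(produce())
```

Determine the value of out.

Step 1: Generator accumulates running sum:
  v=1: total = 1, yield 1
  v=2: total = 3, yield 3
  v=3: total = 6, yield 6
  v=4: total = 10, yield 10
Therefore out = [1, 3, 6, 10].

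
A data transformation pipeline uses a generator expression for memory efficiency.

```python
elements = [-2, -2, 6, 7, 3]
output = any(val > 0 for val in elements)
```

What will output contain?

Step 1: Check val > 0 for each element in [-2, -2, 6, 7, 3]:
  -2 > 0: False
  -2 > 0: False
  6 > 0: True
  7 > 0: True
  3 > 0: True
Step 2: any() returns True.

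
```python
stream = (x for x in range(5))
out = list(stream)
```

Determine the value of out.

Step 1: Generator expression iterates range(5): [0, 1, 2, 3, 4].
Step 2: list() collects all values.
Therefore out = [0, 1, 2, 3, 4].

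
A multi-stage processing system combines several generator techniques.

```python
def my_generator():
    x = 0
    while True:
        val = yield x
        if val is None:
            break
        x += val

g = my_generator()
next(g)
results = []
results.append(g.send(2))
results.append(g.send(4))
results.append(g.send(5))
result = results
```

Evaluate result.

Step 1: next(g) -> yield 0.
Step 2: send(2) -> x = 2, yield 2.
Step 3: send(4) -> x = 6, yield 6.
Step 4: send(5) -> x = 11, yield 11.
Therefore result = [2, 6, 11].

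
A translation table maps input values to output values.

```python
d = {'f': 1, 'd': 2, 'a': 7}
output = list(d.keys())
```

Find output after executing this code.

Step 1: d.keys() returns the dictionary keys in insertion order.
Therefore output = ['f', 'd', 'a'].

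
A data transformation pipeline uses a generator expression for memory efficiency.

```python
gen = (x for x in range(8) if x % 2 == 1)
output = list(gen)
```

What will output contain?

Step 1: Filter range(8) keeping only odd values:
  x=0: even, excluded
  x=1: odd, included
  x=2: even, excluded
  x=3: odd, included
  x=4: even, excluded
  x=5: odd, included
  x=6: even, excluded
  x=7: odd, included
Therefore output = [1, 3, 5, 7].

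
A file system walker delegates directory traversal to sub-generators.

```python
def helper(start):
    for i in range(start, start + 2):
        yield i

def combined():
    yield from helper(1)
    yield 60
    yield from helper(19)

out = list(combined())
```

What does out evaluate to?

Step 1: combined() delegates to helper(1):
  yield 1
  yield 2
Step 2: yield 60
Step 3: Delegates to helper(19):
  yield 19
  yield 20
Therefore out = [1, 2, 60, 19, 20].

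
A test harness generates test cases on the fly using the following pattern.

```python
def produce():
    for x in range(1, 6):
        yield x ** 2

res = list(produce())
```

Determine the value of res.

Step 1: For each x in range(1, 6), yield x**2:
  x=1: yield 1**2 = 1
  x=2: yield 2**2 = 4
  x=3: yield 3**2 = 9
  x=4: yield 4**2 = 16
  x=5: yield 5**2 = 25
Therefore res = [1, 4, 9, 16, 25].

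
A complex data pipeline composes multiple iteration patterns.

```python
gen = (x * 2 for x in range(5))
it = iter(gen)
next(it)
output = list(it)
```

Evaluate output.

Step 1: Generator produces [0, 2, 4, 6, 8].
Step 2: next(it) consumes first element (0).
Step 3: list(it) collects remaining: [2, 4, 6, 8].
Therefore output = [2, 4, 6, 8].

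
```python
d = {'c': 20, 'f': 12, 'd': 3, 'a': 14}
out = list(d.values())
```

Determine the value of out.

Step 1: d.values() returns the dictionary values in insertion order.
Therefore out = [20, 12, 3, 14].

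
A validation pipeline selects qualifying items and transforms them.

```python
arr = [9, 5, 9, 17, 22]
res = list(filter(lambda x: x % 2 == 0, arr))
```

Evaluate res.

Step 1: Filter elements divisible by 2:
  9 % 2 = 1: removed
  5 % 2 = 1: removed
  9 % 2 = 1: removed
  17 % 2 = 1: removed
  22 % 2 = 0: kept
Therefore res = [22].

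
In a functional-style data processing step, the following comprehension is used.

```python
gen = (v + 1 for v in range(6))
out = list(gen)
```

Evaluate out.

Step 1: For each v in range(6), compute v+1:
  v=0: 0+1 = 1
  v=1: 1+1 = 2
  v=2: 2+1 = 3
  v=3: 3+1 = 4
  v=4: 4+1 = 5
  v=5: 5+1 = 6
Therefore out = [1, 2, 3, 4, 5, 6].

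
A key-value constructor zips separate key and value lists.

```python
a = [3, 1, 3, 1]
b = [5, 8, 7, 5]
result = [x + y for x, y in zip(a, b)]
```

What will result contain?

Step 1: Add corresponding elements:
  3 + 5 = 8
  1 + 8 = 9
  3 + 7 = 10
  1 + 5 = 6
Therefore result = [8, 9, 10, 6].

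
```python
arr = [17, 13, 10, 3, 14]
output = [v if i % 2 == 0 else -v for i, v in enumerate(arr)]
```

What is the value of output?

Step 1: For each (i, v), keep v if i is even, negate if odd:
  i=0 (even): keep 17
  i=1 (odd): negate to -13
  i=2 (even): keep 10
  i=3 (odd): negate to -3
  i=4 (even): keep 14
Therefore output = [17, -13, 10, -3, 14].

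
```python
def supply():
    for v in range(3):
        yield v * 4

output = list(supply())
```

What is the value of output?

Step 1: For each v in range(3), yield v * 4:
  v=0: yield 0 * 4 = 0
  v=1: yield 1 * 4 = 4
  v=2: yield 2 * 4 = 8
Therefore output = [0, 4, 8].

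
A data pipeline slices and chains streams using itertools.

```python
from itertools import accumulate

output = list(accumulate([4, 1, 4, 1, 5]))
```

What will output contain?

Step 1: accumulate computes running sums:
  + 4 = 4
  + 1 = 5
  + 4 = 9
  + 1 = 10
  + 5 = 15
Therefore output = [4, 5, 9, 10, 15].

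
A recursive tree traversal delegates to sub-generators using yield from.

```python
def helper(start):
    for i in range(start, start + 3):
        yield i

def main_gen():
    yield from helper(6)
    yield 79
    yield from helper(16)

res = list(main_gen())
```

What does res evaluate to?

Step 1: main_gen() delegates to helper(6):
  yield 6
  yield 7
  yield 8
Step 2: yield 79
Step 3: Delegates to helper(16):
  yield 16
  yield 17
  yield 18
Therefore res = [6, 7, 8, 79, 16, 17, 18].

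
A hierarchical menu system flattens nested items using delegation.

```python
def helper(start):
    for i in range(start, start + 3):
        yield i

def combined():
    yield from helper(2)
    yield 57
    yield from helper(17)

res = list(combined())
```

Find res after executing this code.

Step 1: combined() delegates to helper(2):
  yield 2
  yield 3
  yield 4
Step 2: yield 57
Step 3: Delegates to helper(17):
  yield 17
  yield 18
  yield 19
Therefore res = [2, 3, 4, 57, 17, 18, 19].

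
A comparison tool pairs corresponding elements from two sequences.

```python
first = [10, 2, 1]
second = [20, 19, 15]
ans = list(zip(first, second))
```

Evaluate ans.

Step 1: zip pairs elements at same index:
  Index 0: (10, 20)
  Index 1: (2, 19)
  Index 2: (1, 15)
Therefore ans = [(10, 20), (2, 19), (1, 15)].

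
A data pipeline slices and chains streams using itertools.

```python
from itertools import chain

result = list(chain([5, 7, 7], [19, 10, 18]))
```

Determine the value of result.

Step 1: chain() concatenates iterables: [5, 7, 7] + [19, 10, 18].
Therefore result = [5, 7, 7, 19, 10, 18].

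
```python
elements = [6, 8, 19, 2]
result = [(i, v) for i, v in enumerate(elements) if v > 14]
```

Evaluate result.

Step 1: Filter enumerate([6, 8, 19, 2]) keeping v > 14:
  (0, 6): 6 <= 14, excluded
  (1, 8): 8 <= 14, excluded
  (2, 19): 19 > 14, included
  (3, 2): 2 <= 14, excluded
Therefore result = [(2, 19)].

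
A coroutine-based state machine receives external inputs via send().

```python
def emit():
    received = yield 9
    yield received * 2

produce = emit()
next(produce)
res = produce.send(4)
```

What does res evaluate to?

Step 1: next(produce) advances to first yield, producing 9.
Step 2: send(4) resumes, received = 4.
Step 3: yield received * 2 = 4 * 2 = 8.
Therefore res = 8.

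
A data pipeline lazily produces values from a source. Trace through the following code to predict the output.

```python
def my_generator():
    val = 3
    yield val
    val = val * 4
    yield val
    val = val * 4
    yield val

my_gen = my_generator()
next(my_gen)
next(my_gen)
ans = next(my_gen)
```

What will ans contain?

Step 1: Trace through generator execution:
  Yield 1: val starts at 3, yield 3
  Yield 2: val = 3 * 4 = 12, yield 12
  Yield 3: val = 12 * 4 = 48, yield 48
Step 2: First next() gets 3, second next() gets the second value, third next() yields 48.
Therefore ans = 48.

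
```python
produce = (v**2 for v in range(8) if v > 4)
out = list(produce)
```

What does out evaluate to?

Step 1: For range(8), keep v > 4, then square:
  v=0: 0 <= 4, excluded
  v=1: 1 <= 4, excluded
  v=2: 2 <= 4, excluded
  v=3: 3 <= 4, excluded
  v=4: 4 <= 4, excluded
  v=5: 5 > 4, yield 5**2 = 25
  v=6: 6 > 4, yield 6**2 = 36
  v=7: 7 > 4, yield 7**2 = 49
Therefore out = [25, 36, 49].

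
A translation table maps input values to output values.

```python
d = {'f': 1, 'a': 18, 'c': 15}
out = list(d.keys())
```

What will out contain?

Step 1: d.keys() returns the dictionary keys in insertion order.
Therefore out = ['f', 'a', 'c'].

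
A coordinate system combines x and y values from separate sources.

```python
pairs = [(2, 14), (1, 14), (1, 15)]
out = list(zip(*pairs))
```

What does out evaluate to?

Step 1: zip(*pairs) transposes: unzips [(2, 14), (1, 14), (1, 15)] into separate sequences.
Step 2: First elements: (2, 1, 1), second elements: (14, 14, 15).
Therefore out = [(2, 1, 1), (14, 14, 15)].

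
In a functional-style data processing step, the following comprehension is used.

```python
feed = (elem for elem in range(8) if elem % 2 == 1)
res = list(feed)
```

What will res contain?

Step 1: Filter range(8) keeping only odd values:
  elem=0: even, excluded
  elem=1: odd, included
  elem=2: even, excluded
  elem=3: odd, included
  elem=4: even, excluded
  elem=5: odd, included
  elem=6: even, excluded
  elem=7: odd, included
Therefore res = [1, 3, 5, 7].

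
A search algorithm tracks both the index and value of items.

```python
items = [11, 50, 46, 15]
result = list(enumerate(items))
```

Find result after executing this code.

Step 1: enumerate pairs each element with its index:
  (0, 11)
  (1, 50)
  (2, 46)
  (3, 15)
Therefore result = [(0, 11), (1, 50), (2, 46), (3, 15)].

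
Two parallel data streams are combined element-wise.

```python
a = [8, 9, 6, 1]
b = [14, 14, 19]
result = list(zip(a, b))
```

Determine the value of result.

Step 1: zip stops at shortest (len(a)=4, len(b)=3):
  Index 0: (8, 14)
  Index 1: (9, 14)
  Index 2: (6, 19)
Step 2: Last element of a (1) has no pair, dropped.
Therefore result = [(8, 14), (9, 14), (6, 19)].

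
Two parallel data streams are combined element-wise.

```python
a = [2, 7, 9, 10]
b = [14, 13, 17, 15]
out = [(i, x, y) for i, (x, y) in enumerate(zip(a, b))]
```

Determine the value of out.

Step 1: enumerate(zip(a, b)) gives index with paired elements:
  i=0: (2, 14)
  i=1: (7, 13)
  i=2: (9, 17)
  i=3: (10, 15)
Therefore out = [(0, 2, 14), (1, 7, 13), (2, 9, 17), (3, 10, 15)].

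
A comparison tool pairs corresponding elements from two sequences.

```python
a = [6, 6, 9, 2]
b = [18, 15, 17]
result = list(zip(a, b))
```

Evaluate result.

Step 1: zip stops at shortest (len(a)=4, len(b)=3):
  Index 0: (6, 18)
  Index 1: (6, 15)
  Index 2: (9, 17)
Step 2: Last element of a (2) has no pair, dropped.
Therefore result = [(6, 18), (6, 15), (9, 17)].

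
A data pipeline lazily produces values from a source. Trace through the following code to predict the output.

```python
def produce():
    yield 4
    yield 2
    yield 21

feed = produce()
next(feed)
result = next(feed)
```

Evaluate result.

Step 1: produce() creates a generator.
Step 2: next(feed) yields 4 (consumed and discarded).
Step 3: next(feed) yields 2, assigned to result.
Therefore result = 2.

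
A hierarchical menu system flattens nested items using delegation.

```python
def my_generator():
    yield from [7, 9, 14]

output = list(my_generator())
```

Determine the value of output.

Step 1: yield from delegates to the iterable, yielding each element.
Step 2: Collected values: [7, 9, 14].
Therefore output = [7, 9, 14].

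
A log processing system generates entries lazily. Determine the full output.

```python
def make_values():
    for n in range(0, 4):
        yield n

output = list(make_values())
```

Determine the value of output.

Step 1: The generator yields each value from range(0, 4).
Step 2: list() consumes all yields: [0, 1, 2, 3].
Therefore output = [0, 1, 2, 3].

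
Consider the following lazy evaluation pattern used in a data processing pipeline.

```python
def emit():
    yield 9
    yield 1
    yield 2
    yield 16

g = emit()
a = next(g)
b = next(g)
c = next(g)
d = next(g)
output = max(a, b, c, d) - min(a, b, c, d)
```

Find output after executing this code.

Step 1: Create generator and consume all values:
  a = next(g) = 9
  b = next(g) = 1
  c = next(g) = 2
  d = next(g) = 16
Step 2: max = 16, min = 1, output = 16 - 1 = 15.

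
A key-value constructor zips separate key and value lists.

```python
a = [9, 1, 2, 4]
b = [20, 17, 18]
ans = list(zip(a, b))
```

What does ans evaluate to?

Step 1: zip stops at shortest (len(a)=4, len(b)=3):
  Index 0: (9, 20)
  Index 1: (1, 17)
  Index 2: (2, 18)
Step 2: Last element of a (4) has no pair, dropped.
Therefore ans = [(9, 20), (1, 17), (2, 18)].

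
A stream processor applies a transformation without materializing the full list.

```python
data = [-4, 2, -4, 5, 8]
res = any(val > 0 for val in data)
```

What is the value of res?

Step 1: Check val > 0 for each element in [-4, 2, -4, 5, 8]:
  -4 > 0: False
  2 > 0: True
  -4 > 0: False
  5 > 0: True
  8 > 0: True
Step 2: any() returns True.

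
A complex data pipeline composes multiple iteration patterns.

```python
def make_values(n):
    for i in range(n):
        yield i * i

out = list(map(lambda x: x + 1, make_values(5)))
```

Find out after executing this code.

Step 1: make_values(5) yields squares: [0, 1, 4, 9, 16].
Step 2: map adds 1 to each: [1, 2, 5, 10, 17].
Therefore out = [1, 2, 5, 10, 17].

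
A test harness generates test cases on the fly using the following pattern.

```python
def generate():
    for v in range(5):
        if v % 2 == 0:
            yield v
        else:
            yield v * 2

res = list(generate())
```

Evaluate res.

Step 1: For each v in range(5), yield v if even, else v*2:
  v=0 (even): yield 0
  v=1 (odd): yield 1*2 = 2
  v=2 (even): yield 2
  v=3 (odd): yield 3*2 = 6
  v=4 (even): yield 4
Therefore res = [0, 2, 2, 6, 4].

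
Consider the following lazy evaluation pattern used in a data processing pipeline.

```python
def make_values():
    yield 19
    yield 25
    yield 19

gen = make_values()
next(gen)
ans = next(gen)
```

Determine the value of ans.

Step 1: make_values() creates a generator.
Step 2: next(gen) yields 19 (consumed and discarded).
Step 3: next(gen) yields 25, assigned to ans.
Therefore ans = 25.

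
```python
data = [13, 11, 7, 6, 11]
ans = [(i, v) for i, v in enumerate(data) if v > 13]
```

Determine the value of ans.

Step 1: Filter enumerate([13, 11, 7, 6, 11]) keeping v > 13:
  (0, 13): 13 <= 13, excluded
  (1, 11): 11 <= 13, excluded
  (2, 7): 7 <= 13, excluded
  (3, 6): 6 <= 13, excluded
  (4, 11): 11 <= 13, excluded
Therefore ans = [].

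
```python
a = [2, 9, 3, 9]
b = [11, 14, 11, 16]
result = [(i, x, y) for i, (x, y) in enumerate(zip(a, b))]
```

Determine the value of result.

Step 1: enumerate(zip(a, b)) gives index with paired elements:
  i=0: (2, 11)
  i=1: (9, 14)
  i=2: (3, 11)
  i=3: (9, 16)
Therefore result = [(0, 2, 11), (1, 9, 14), (2, 3, 11), (3, 9, 16)].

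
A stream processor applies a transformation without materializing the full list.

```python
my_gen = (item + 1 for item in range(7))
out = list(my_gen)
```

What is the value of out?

Step 1: For each item in range(7), compute item+1:
  item=0: 0+1 = 1
  item=1: 1+1 = 2
  item=2: 2+1 = 3
  item=3: 3+1 = 4
  item=4: 4+1 = 5
  item=5: 5+1 = 6
  item=6: 6+1 = 7
Therefore out = [1, 2, 3, 4, 5, 6, 7].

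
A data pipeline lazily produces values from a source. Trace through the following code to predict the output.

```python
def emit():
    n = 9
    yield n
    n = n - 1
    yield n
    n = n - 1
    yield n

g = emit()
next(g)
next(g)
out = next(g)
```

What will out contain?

Step 1: Trace through generator execution:
  Yield 1: n starts at 9, yield 9
  Yield 2: n = 9 - 1 = 8, yield 8
  Yield 3: n = 8 - 1 = 7, yield 7
Step 2: First next() gets 9, second next() gets the second value, third next() yields 7.
Therefore out = 7.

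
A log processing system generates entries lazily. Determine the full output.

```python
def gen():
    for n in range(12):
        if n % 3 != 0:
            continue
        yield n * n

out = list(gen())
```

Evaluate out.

Step 1: Only yield n**2 when n is divisible by 3:
  n=0: 0 % 3 == 0, yield 0**2 = 0
  n=3: 3 % 3 == 0, yield 3**2 = 9
  n=6: 6 % 3 == 0, yield 6**2 = 36
  n=9: 9 % 3 == 0, yield 9**2 = 81
Therefore out = [0, 9, 36, 81].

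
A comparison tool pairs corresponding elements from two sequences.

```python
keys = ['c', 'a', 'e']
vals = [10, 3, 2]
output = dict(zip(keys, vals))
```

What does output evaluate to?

Step 1: zip pairs keys with values:
  'c' -> 10
  'a' -> 3
  'e' -> 2
Therefore output = {'c': 10, 'a': 3, 'e': 2}.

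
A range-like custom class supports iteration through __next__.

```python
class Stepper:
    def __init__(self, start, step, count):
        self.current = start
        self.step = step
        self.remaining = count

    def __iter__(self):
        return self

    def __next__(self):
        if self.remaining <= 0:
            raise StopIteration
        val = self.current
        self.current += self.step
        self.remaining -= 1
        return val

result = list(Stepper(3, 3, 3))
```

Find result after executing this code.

Step 1: Stepper starts at 3, increments by 3, for 3 steps:
  Yield 3, then current += 3
  Yield 6, then current += 3
  Yield 9, then current += 3
Therefore result = [3, 6, 9].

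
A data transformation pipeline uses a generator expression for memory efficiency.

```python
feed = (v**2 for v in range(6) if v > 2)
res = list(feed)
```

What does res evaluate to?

Step 1: For range(6), keep v > 2, then square:
  v=0: 0 <= 2, excluded
  v=1: 1 <= 2, excluded
  v=2: 2 <= 2, excluded
  v=3: 3 > 2, yield 3**2 = 9
  v=4: 4 > 2, yield 4**2 = 16
  v=5: 5 > 2, yield 5**2 = 25
Therefore res = [9, 16, 25].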